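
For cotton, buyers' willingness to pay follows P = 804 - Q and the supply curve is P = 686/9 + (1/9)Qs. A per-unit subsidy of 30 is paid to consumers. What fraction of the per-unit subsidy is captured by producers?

Producer share = 0.1

Pre-subsidy: 804 - Q = 686/9 + (1/9)Q gives Q* = 655 and P* = 149.
With the rebate, buyers effectively pay Pb = Ps − 30, where Ps is the price sellers receive.
On the curves, Pb = 804 - Q and Ps = 686/9 + (1/9)Q; the wedge Ps − Pb = 30 gives 686/9 + (1/9)Q − (804 - Q) = 30, so Q' = 682.
Then Pb = 804 − 1·682 = 122 and Ps = 686/9 + (1/9)·682 = 152.
Buyers' price falls by P* − Pb = 149 − 122 = 27; sellers' price rises by Ps − P* = 152 − 149 = 3.
So producers capture 3/30 = 0.1 of each unit of subsidy.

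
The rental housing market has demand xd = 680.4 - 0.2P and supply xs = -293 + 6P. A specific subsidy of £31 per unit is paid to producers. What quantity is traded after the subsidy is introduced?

Pre-subsidy: 680.4 - 0.2P = -293 + 6P gives P* = 157, x* = 649.
With the subsidy, sellers receive Ps = Pb + 31 for each unit, where Pb is the price buyers pay.
Supply in terms of Pb becomes xs = -293 + 6(Pb + 31) = -107 + 6Pb. Setting this equal to demand: 680.4 - 0.2Pb = -107 + 6Pb, so Pb = 127.
Sellers receive Ps = 127 + 31 = 158; x' = 680.4 − 0.2·127 = 655.

x' = 655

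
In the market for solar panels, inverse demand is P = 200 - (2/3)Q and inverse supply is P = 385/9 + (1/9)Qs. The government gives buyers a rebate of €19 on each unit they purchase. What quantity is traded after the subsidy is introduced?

Pre-subsidy: 200 - (2/3)Q = 385/9 + (1/9)Q gives Q* = 1415/7 and P* = 1370/21.
With the rebate, buyers effectively pay Pb = Ps − 19, where Ps is the price sellers receive.
On the curves, Pb = 200 - (2/3)Q and Ps = 385/9 + (1/9)Q; the wedge Ps − Pb = 19 gives 385/9 + (1/9)Q − (200 - (2/3)Q) = 19, so Q' = 1586/7.
Then Pb = 200 − (2/3)·(1586/7) = 1028/21 and Ps = 385/9 + (1/9)·(1586/7) = 1427/21.

Q' = 1586/7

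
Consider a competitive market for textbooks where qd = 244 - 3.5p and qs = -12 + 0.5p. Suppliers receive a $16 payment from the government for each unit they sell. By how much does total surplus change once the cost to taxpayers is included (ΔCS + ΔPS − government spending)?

Net change in total surplus = -$56

Pre-subsidy: 244 - 3.5p = -12 + 0.5p gives p* = 64, q* = 20.
With the subsidy, sellers receive ps = pb + 16 for each unit, where pb is the price buyers pay.
Supply in terms of pb becomes qs = -12 + 0.5(pb + 16) = -4 + 0.5pb. Setting this equal to demand: 244 - 3.5pb = -4 + 0.5pb, so pb = 62.
Sellers receive ps = 62 + 16 = 78; q' = 244 − 3.5·62 = 27.
ΔCS = ½(20 + 27)(64 − 62) = 47; ΔPS = ½(20 + 27)(78 − 64) = 329.
Government spending = 16 × 27 = 432.
Net change = 47 + 329 − 432 = -56. The loss equals the DWL triangle ½·16·7.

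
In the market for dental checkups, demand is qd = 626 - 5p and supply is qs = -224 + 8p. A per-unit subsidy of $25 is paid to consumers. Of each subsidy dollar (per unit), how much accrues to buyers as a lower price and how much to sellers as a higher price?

Pre-subsidy: 626 - 5p = -224 + 8p gives p* = 850/13, q* = 3888/13.
With the rebate, buyers effectively pay pb = ps − 25, where ps is the price sellers receive.
Demand in terms of ps becomes qd = 626 − 5(ps − 25) = 751 - 5ps. Setting this equal to supply: 751 - 5ps = -224 + 8ps, so ps = 75.
Buyers pay pb = 75 − 25 = 50; q' = -224 + 8·75 = 376.
Buyers' price falls by p* − pb = 850/13 − 50 = 200/13; sellers' price rises by ps − p* = 75 − 850/13 = 125/13.

Buyers gain 200/13 per unit; sellers gain 125/13 per unit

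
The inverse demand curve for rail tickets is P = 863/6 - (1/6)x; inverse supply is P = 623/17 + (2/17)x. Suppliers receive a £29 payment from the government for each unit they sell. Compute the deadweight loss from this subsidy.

Pre-subsidy: 863/6 - (1/6)x = 623/17 + (2/17)x gives x* = 377 and P* = 81.
With the subsidy, sellers receive Ps = Pb + 29 for each unit, where Pb is the price buyers pay.
On the curves, Pb = 863/6 - (1/6)x and Ps = 623/17 + (2/17)x; the wedge Ps − Pb = 29 gives 623/17 + (2/17)x − (863/6 - (1/6)x) = 29, so x' = 479.
Then Pb = 863/6 − (1/6)·479 = 64 and Ps = 623/17 + (2/17)·479 = 93.
The subsidy expands output by 479 − 377 = 102 past the efficient level; on those units the gap between marginal cost and willingness to pay runs from 0 up to 29.
DWL = ½ × 29 × 102 = 1479.

Deadweight loss = £1479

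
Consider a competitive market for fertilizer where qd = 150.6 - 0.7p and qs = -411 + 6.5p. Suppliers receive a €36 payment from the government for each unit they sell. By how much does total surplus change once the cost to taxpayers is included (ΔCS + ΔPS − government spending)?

Pre-subsidy: 150.6 - 0.7p = -411 + 6.5p gives p* = 78, q* = 96.
With the subsidy, sellers receive ps = pb + 36 for each unit, where pb is the price buyers pay.
Supply in terms of pb becomes qs = -411 + 6.5(pb + 36) = -177 + 6.5pb. Setting this equal to demand: 150.6 - 0.7pb = -177 + 6.5pb, so pb = 45.5.
Sellers receive ps = 45.5 + 36 = 81.5; q' = 150.6 − 0.7·45.5 = 118.75.
ΔCS = ½(96 + 118.75)(78 − 45.5) = 3489.6875; ΔPS = ½(96 + 118.75)(81.5 − 78) = 375.8125.
Government spending = 36 × 118.75 = 4275.
Net change = 3489.6875 + 375.8125 − 4275 = -409.5. The loss equals the DWL triangle ½·36·22.75.

Net change in total surplus = -€409.5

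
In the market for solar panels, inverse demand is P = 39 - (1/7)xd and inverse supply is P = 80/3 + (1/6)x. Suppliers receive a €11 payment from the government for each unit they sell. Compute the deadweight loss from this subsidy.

Pre-subsidy: 39 - (1/7)x = 80/3 + (1/6)x gives x* = 518/13 and P* = 433/13.
With the subsidy, sellers receive Ps = Pb + 11 for each unit, where Pb is the price buyers pay.
On the curves, Pb = 39 - (1/7)x and Ps = 80/3 + (1/6)x; the wedge Ps − Pb = 11 gives 80/3 + (1/6)x − (39 - (1/7)x) = 11, so x' = 980/13.
Then Pb = 39 − (1/7)·(980/13) = 367/13 and Ps = 80/3 + (1/6)·(980/13) = 510/13.
The subsidy expands output by 980/13 − 518/13 = 462/13 past the efficient level; on those units the gap between marginal cost and willingness to pay runs from 0 up to 11.
DWL = ½ × 11 × 462/13 = 2541/13.

Deadweight loss = 2541/13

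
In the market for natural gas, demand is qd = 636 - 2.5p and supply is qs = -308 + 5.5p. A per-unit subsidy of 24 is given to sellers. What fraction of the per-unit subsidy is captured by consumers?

Consumer share = 0.6875

Pre-subsidy: 636 - 2.5p = -308 + 5.5p gives p* = 118, q* = 341.
With the subsidy, sellers receive ps = pb + 24 for each unit, where pb is the price buyers pay.
Supply in terms of pb becomes qs = -308 + 5.5(pb + 24) = -176 + 5.5pb. Setting this equal to demand: 636 - 2.5pb = -176 + 5.5pb, so pb = 101.5.
Sellers receive ps = 101.5 + 24 = 125.5; q' = 636 − 2.5·101.5 = 382.25.
Buyers' price falls by p* − pb = 118 − 101.5 = 16.5; sellers' price rises by ps − p* = 125.5 − 118 = 7.5.
So consumers capture 16.5/24 = 0.6875 of each unit of subsidy.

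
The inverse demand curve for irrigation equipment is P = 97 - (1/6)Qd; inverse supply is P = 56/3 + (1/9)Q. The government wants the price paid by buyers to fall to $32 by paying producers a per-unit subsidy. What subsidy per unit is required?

Required subsidy s = $30 per unit

At a buyer price of 32, quantity demanded is 582 − 6·32 = 390.
Sellers supply 390 only when they receive Ps = 56/3 + (1/9)·390 = 62.
s = Ps − Pb = 62 − 32 = 30.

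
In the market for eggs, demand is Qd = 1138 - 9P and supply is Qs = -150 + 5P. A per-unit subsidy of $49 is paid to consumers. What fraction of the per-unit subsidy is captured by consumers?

Pre-subsidy: 1138 - 9P = -150 + 5P gives P* = 92, Q* = 310.
With the rebate, buyers effectively pay Pb = Ps − 49, where Ps is the price sellers receive.
Demand in terms of Ps becomes Qd = 1138 − 9(Ps − 49) = 1579 - 9Ps. Setting this equal to supply: 1579 - 9Ps = -150 + 5Ps, so Ps = 123.5.
Buyers pay Pb = 123.5 − 49 = 74.5; Q' = -150 + 5·123.5 = 467.5.
Buyers' price falls by P* − Pb = 92 − 74.5 = 17.5; sellers' price rises by Ps − P* = 123.5 − 92 = 31.5.
So consumers capture 17.5/49 = 5/14 of each unit of subsidy.

Consumer share = 5/14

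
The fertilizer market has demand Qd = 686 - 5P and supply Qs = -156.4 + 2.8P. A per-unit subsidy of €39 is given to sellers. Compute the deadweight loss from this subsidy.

Pre-subsidy: 686 - 5P = -156.4 + 2.8P gives P* = 108, Q* = 146.
With the subsidy, sellers receive Ps = Pb + 39 for each unit, where Pb is the price buyers pay.
Supply in terms of Pb becomes Qs = -156.4 + 2.8(Pb + 39) = -47.2 + 2.8Pb. Setting this equal to demand: 686 - 5Pb = -47.2 + 2.8Pb, so Pb = 94.
Sellers receive Ps = 94 + 39 = 133; Q' = 686 − 5·94 = 216.
The subsidy expands output by 216 − 146 = 70 past the efficient level; on those units the gap between marginal cost and willingness to pay runs from 0 up to 39.
DWL = ½ × 39 × 70 = 1365.

Deadweight loss = €1365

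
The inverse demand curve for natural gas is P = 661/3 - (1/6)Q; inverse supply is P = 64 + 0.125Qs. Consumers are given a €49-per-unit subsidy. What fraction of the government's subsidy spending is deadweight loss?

Pre-subsidy: 661/3 - (1/6)Q = 64 + 0.125Q gives Q* = 536 and P* = 131.
With the rebate, buyers effectively pay Pb = Ps − 49, where Ps is the price sellers receive.
On the curves, Pb = 661/3 - (1/6)Q and Ps = 64 + 0.125Q; the wedge Ps − Pb = 49 gives 64 + 0.125Q − (661/3 - (1/6)Q) = 49, so Q' = 704.
Then Pb = 661/3 − (1/6)·704 = 103 and Ps = 64 + 0.125·704 = 152.
ΔCS = ½(536 + 704)(131 − 103) = 17360; ΔPS = ½(536 + 704)(152 − 131) = 13020.
Government spending = 49 × 704 = 34496.
DWL = ½ × 49 × (704 − 536) = 4116; fraction = 4116 / 34496 = 21/176.

DWL / government spending = 21/176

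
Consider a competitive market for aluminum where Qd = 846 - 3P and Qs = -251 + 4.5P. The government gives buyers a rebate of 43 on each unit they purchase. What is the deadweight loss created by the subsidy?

Deadweight loss = 1664.1

Pre-subsidy: 846 - 3P = -251 + 4.5P gives P* = 2194/15, Q* = 407.2.
With the rebate, buyers effectively pay Pb = Ps − 43, where Ps is the price sellers receive.
Demand in terms of Ps becomes Qd = 846 − 3(Ps − 43) = 975 - 3Ps. Setting this equal to supply: 975 - 3Ps = -251 + 4.5Ps, so Ps = 2452/15.
Buyers pay Pb = 2452/15 − 43 = 1807/15; Q' = -251 + 4.5·(2452/15) = 484.6.
The subsidy expands output by 484.6 − 407.2 = 77.4 past the efficient level; on those units the gap between marginal cost and willingness to pay runs from 0 up to 43.
DWL = ½ × 43 × 77.4 = 1664.1.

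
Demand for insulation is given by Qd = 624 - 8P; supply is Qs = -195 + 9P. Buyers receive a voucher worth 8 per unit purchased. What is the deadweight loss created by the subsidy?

Pre-subsidy: 624 - 8P = -195 + 9P gives P* = 819/17, Q* = 4056/17.
With the rebate, buyers effectively pay Pb = Ps − 8, where Ps is the price sellers receive.
Demand in terms of Ps becomes Qd = 624 − 8(Ps − 8) = 688 - 8Ps. Setting this equal to supply: 688 - 8Ps = -195 + 9Ps, so Ps = 883/17.
Buyers pay Pb = 883/17 − 8 = 747/17; Q' = -195 + 9·(883/17) = 4632/17.
The subsidy expands output by 4632/17 − 4056/17 = 576/17 past the efficient level; on those units the gap between marginal cost and willingness to pay runs from 0 up to 8.
DWL = ½ × 8 × 576/17 = 2304/17.

Deadweight loss = 2304/17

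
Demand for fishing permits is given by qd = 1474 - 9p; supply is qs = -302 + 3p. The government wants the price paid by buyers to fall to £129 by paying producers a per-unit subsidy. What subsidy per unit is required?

Required subsidy s = £76 per unit

At a buyer price of 129, quantity demanded is 1474 − 9·129 = 313.
Sellers supply 313 only when they receive ps with -302 + 3·ps = 313, i.e. ps = 205.
s = ps − pb = 205 − 129 = 76.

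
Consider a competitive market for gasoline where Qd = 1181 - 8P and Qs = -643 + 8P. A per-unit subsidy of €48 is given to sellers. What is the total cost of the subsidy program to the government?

Pre-subsidy: 1181 - 8P = -643 + 8P gives P* = 114, Q* = 269.
With the subsidy, sellers receive Ps = Pb + 48 for each unit, where Pb is the price buyers pay.
Supply in terms of Pb becomes Qs = -643 + 8(Pb + 48) = -259 + 8Pb. Setting this equal to demand: 1181 - 8Pb = -259 + 8Pb, so Pb = 90.
Sellers receive Ps = 90 + 48 = 138; Q' = 1181 − 8·90 = 461.
Government outlay = subsidy × quantity = 48 × 461 = 22128.

Government cost = €22128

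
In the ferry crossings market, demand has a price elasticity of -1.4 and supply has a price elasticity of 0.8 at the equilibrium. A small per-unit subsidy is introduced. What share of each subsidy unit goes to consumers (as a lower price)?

Consumer share = 4/11

For a small subsidy around the equilibrium, the benefit split depends on the relative slopes, which at a point are proportional to the elasticities.
Buyer share = εs/(εs + |εd|) = 0.8/(0.8 + 1.4) = 4/11; seller share = |εd|/(εs + |εd|) = 7/11.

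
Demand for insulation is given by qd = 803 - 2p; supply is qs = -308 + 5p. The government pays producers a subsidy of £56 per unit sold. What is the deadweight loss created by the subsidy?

Deadweight loss = £2240

Pre-subsidy: 803 - 2p = -308 + 5p gives p* = 1111/7, q* = 3399/7.
With the subsidy, sellers receive ps = pb + 56 for each unit, where pb is the price buyers pay.
Supply in terms of pb becomes qs = -308 + 5(pb + 56) = -28 + 5pb. Setting this equal to demand: 803 - 2pb = -28 + 5pb, so pb = 831/7.
Sellers receive ps = 831/7 + 56 = 1223/7; q' = 803 − 2·(831/7) = 3959/7.
The subsidy expands output by 3959/7 − 3399/7 = 80 past the efficient level; on those units the gap between marginal cost and willingness to pay runs from 0 up to 56.
DWL = ½ × 56 × 80 = 2240.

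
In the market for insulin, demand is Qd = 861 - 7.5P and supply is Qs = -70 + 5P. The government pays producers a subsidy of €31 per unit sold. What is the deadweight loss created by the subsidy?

Pre-subsidy: 861 - 7.5P = -70 + 5P gives P* = 74.48, Q* = 302.4.
With the subsidy, sellers receive Ps = Pb + 31 for each unit, where Pb is the price buyers pay.
Supply in terms of Pb becomes Qs = -70 + 5(Pb + 31) = 85 + 5Pb. Setting this equal to demand: 861 - 7.5Pb = 85 + 5Pb, so Pb = 62.08.
Sellers receive Ps = 62.08 + 31 = 93.08; Q' = 861 − 7.5·62.08 = 395.4.
The subsidy expands output by 395.4 − 302.4 = 93 past the efficient level; on those units the gap between marginal cost and willingness to pay runs from 0 up to 31.
DWL = ½ × 31 × 93 = 1441.5.

Deadweight loss = €1441.5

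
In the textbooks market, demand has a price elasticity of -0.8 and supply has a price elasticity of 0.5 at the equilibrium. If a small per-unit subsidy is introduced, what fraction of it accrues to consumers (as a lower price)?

Consumer share = 5/13

For a small subsidy around the equilibrium, the benefit split depends on the relative slopes, which at a point are proportional to the elasticities.
Buyer share = εs/(εs + |εd|) = 0.5/(0.5 + 0.8) = 5/13; seller share = |εd|/(εs + |εd|) = 8/13.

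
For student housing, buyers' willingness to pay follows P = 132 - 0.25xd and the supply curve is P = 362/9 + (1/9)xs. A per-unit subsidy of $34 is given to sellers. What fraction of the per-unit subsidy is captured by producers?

Pre-subsidy: 132 - 0.25x = 362/9 + (1/9)x gives x* = 3304/13 and P* = 890/13.
With the subsidy, sellers receive Ps = Pb + 34 for each unit, where Pb is the price buyers pay.
On the curves, Pb = 132 - 0.25x and Ps = 362/9 + (1/9)x; the wedge Ps − Pb = 34 gives 362/9 + (1/9)x − (132 - 0.25x) = 34, so x' = 4528/13.
Then Pb = 132 − 0.25·(4528/13) = 584/13 and Ps = 362/9 + (1/9)·(4528/13) = 1026/13.
Buyers' price falls by P* − Pb = 890/13 − 584/13 = 306/13; sellers' price rises by Ps − P* = 1026/13 − 890/13 = 136/13.
So producers capture (136/13)/34 = 4/13 of each unit of subsidy.

Producer share = 4/13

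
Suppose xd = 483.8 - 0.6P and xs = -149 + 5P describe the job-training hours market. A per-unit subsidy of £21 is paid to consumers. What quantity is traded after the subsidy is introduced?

x' = 427.25

Pre-subsidy: 483.8 - 0.6P = -149 + 5P gives P* = 113, x* = 416.
With the rebate, buyers effectively pay Pb = Ps − 21, where Ps is the price sellers receive.
Demand in terms of Ps becomes xd = 483.8 − 0.6(Ps − 21) = 496.4 - 0.6Ps. Setting this equal to supply: 496.4 - 0.6Ps = -149 + 5Ps, so Ps = 115.25.
Buyers pay Pb = 115.25 − 21 = 94.25; x' = -149 + 5·115.25 = 427.25.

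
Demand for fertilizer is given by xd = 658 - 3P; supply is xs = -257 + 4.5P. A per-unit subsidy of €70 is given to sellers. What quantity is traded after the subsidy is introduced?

x' = 418

Pre-subsidy: 658 - 3P = -257 + 4.5P gives P* = 122, x* = 292.
With the subsidy, sellers receive Ps = Pb + 70 for each unit, where Pb is the price buyers pay.
Supply in terms of Pb becomes xs = -257 + 4.5(Pb + 70) = 58 + 4.5Pb. Setting this equal to demand: 658 - 3Pb = 58 + 4.5Pb, so Pb = 80.
Sellers receive Ps = 80 + 70 = 150; x' = 658 − 3·80 = 418.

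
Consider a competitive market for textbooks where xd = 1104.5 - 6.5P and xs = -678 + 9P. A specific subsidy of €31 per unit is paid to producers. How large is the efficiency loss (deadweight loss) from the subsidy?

Deadweight loss = €1813.5

Pre-subsidy: 1104.5 - 6.5P = -678 + 9P gives P* = 115, x* = 357.
With the subsidy, sellers receive Ps = Pb + 31 for each unit, where Pb is the price buyers pay.
Supply in terms of Pb becomes xs = -678 + 9(Pb + 31) = -399 + 9Pb. Setting this equal to demand: 1104.5 - 6.5Pb = -399 + 9Pb, so Pb = 97.
Sellers receive Ps = 97 + 31 = 128; x' = 1104.5 − 6.5·97 = 474.
The subsidy expands output by 474 − 357 = 117 past the efficient level; on those units the gap between marginal cost and willingness to pay runs from 0 up to 31.
DWL = ½ × 31 × 117 = 1813.5.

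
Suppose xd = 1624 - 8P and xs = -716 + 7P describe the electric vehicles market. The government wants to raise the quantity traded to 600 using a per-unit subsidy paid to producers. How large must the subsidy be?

Required subsidy s = 60 per unit

At x = 600, invert demand for the buyer price: Pb = (1624 − 600)/8 = 128; invert supply for the seller price: Ps = (600 − (-716))/7 = 188.
The subsidy must fill the gap: s = Ps − Pb = 188 − 128 = 60.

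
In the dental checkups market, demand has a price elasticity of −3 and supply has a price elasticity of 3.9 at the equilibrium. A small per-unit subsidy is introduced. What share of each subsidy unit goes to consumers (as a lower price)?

Consumer share = 13/23

For a small subsidy around the equilibrium, the benefit split depends on the relative slopes, which at a point are proportional to the elasticities.
Buyer share = εs/(εs + |εd|) = 3.9/(3.9 + 3) = 13/23; seller share = |εd|/(εs + |εd|) = 10/23.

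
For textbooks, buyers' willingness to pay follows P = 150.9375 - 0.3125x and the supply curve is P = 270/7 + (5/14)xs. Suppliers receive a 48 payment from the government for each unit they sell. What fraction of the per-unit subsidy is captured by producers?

Pre-subsidy: 150.9375 - 0.3125x = 270/7 + (5/14)x gives x* = 167.8 and P* = 98.5.
With the subsidy, sellers receive Ps = Pb + 48 for each unit, where Pb is the price buyers pay.
On the curves, Pb = 150.9375 - 0.3125x and Ps = 270/7 + (5/14)x; the wedge Ps − Pb = 48 gives 270/7 + (5/14)x − (150.9375 - 0.3125x) = 48, so x' = 239.48.
Then Pb = 150.9375 − 0.3125·239.48 = 76.1 and Ps = 270/7 + (5/14)·239.48 = 124.1.
Buyers' price falls by P* − Pb = 98.5 − 76.1 = 22.4; sellers' price rises by Ps − P* = 124.1 − 98.5 = 25.6.
So producers capture 25.6/48 = 8/15 of each unit of subsidy.

Producer share = 8/15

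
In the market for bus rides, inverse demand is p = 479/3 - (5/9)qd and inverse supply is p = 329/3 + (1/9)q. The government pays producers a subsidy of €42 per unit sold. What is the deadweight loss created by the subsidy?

Pre-subsidy: 479/3 - (5/9)q = 329/3 + (1/9)q gives q* = 75 and p* = 118.
With the subsidy, sellers receive ps = pb + 42 for each unit, where pb is the price buyers pay.
On the curves, pb = 479/3 - (5/9)q and ps = 329/3 + (1/9)q; the wedge ps − pb = 42 gives 329/3 + (1/9)q − (479/3 - (5/9)q) = 42, so q' = 138.
Then pb = 479/3 − (5/9)·138 = 83 and ps = 329/3 + (1/9)·138 = 125.
The subsidy expands output by 138 − 75 = 63 past the efficient level; on those units the gap between marginal cost and willingness to pay runs from 0 up to 42.
DWL = ½ × 42 × 63 = 1323.

Deadweight loss = €1323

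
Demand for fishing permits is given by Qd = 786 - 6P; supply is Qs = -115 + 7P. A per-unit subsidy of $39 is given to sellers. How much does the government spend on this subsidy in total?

Government cost = $19350

Pre-subsidy: 786 - 6P = -115 + 7P gives P* = 901/13, Q* = 4812/13.
With the subsidy, sellers receive Ps = Pb + 39 for each unit, where Pb is the price buyers pay.
Supply in terms of Pb becomes Qs = -115 + 7(Pb + 39) = 158 + 7Pb. Setting this equal to demand: 786 - 6Pb = 158 + 7Pb, so Pb = 628/13.
Sellers receive Ps = 628/13 + 39 = 1135/13; Q' = 786 − 6·(628/13) = 6450/13.
Government outlay = subsidy × quantity = 39 × 6450/13 = 19350.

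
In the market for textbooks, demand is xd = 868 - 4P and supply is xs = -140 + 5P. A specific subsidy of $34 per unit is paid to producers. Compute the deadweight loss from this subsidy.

Pre-subsidy: 868 - 4P = -140 + 5P gives P* = 112, x* = 420.
With the subsidy, sellers receive Ps = Pb + 34 for each unit, where Pb is the price buyers pay.
Supply in terms of Pb becomes xs = -140 + 5(Pb + 34) = 30 + 5Pb. Setting this equal to demand: 868 - 4Pb = 30 + 5Pb, so Pb = 838/9.
Sellers receive Ps = 838/9 + 34 = 1144/9; x' = 868 − 4·(838/9) = 4460/9.
The subsidy expands output by 4460/9 − 420 = 680/9 past the efficient level; on those units the gap between marginal cost and willingness to pay runs from 0 up to 34.
DWL = ½ × 34 × 680/9 = 11560/9.

Deadweight loss = 11560/9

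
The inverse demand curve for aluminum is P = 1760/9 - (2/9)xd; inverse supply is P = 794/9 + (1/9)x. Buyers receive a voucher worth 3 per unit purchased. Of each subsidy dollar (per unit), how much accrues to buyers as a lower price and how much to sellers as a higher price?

Pre-subsidy: 1760/9 - (2/9)x = 794/9 + (1/9)x gives x* = 322 and P* = 124.
With the rebate, buyers effectively pay Pb = Ps − 3, where Ps is the price sellers receive.
On the curves, Pb = 1760/9 - (2/9)x and Ps = 794/9 + (1/9)x; the wedge Ps − Pb = 3 gives 794/9 + (1/9)x − (1760/9 - (2/9)x) = 3, so x' = 331.
Then Pb = 1760/9 − (2/9)·331 = 122 and Ps = 794/9 + (1/9)·331 = 125.
Buyers' price falls by P* − Pb = 124 − 122 = 2; sellers' price rises by Ps − P* = 125 − 124 = 1.

Buyers gain 2 per unit; sellers gain 1 per unit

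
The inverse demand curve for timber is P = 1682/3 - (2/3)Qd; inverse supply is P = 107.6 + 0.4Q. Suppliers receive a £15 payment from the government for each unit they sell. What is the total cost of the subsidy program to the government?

Pre-subsidy: 1682/3 - (2/3)Q = 107.6 + 0.4Q gives Q* = 424.75 and P* = 277.5.
With the subsidy, sellers receive Ps = Pb + 15 for each unit, where Pb is the price buyers pay.
On the curves, Pb = 1682/3 - (2/3)Q and Ps = 107.6 + 0.4Q; the wedge Ps − Pb = 15 gives 107.6 + 0.4Q − (1682/3 - (2/3)Q) = 15, so Q' = 438.8125.
Then Pb = 1682/3 − (2/3)·438.8125 = 268.125 and Ps = 107.6 + 0.4·438.8125 = 283.125.
Government outlay = subsidy × quantity = 15 × 438.8125 = 6582.1875.

Government cost = £6582.1875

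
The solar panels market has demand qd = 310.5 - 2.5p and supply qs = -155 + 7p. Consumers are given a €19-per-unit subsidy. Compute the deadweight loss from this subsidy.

Pre-subsidy: 310.5 - 2.5p = -155 + 7p gives p* = 49, q* = 188.
With the rebate, buyers effectively pay pb = ps − 19, where ps is the price sellers receive.
Demand in terms of ps becomes qd = 310.5 − 2.5(ps − 19) = 358 - 2.5ps. Setting this equal to supply: 358 - 2.5ps = -155 + 7ps, so ps = 54.
Buyers pay pb = 54 − 19 = 35; q' = -155 + 7·54 = 223.
The subsidy expands output by 223 − 188 = 35 past the efficient level; on those units the gap between marginal cost and willingness to pay runs from 0 up to 19.
DWL = ½ × 19 × 35 = 332.5.

Deadweight loss = €332.5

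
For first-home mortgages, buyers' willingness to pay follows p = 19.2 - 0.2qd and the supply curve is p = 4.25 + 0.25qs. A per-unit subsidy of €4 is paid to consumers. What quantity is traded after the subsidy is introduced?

Pre-subsidy: 19.2 - 0.2q = 4.25 + 0.25q gives q* = 299/9 and p* = 113/9.
With the rebate, buyers effectively pay pb = ps − 4, where ps is the price sellers receive.
On the curves, pb = 19.2 - 0.2q and ps = 4.25 + 0.25q; the wedge ps − pb = 4 gives 4.25 + 0.25q − (19.2 - 0.2q) = 4, so q' = 379/9.
Then pb = 19.2 − 0.2·(379/9) = 97/9 and ps = 4.25 + 0.25·(379/9) = 133/9.

q' = 379/9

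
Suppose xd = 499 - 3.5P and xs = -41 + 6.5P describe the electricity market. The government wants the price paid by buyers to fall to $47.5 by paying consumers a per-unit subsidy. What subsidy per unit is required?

Required subsidy s = $10 per unit

At a buyer price of 47.5, quantity demanded is 499 − 3.5·47.5 = 332.75.
Sellers supply 332.75 only when they receive Ps with -41 + 6.5·Ps = 332.75, i.e. Ps = 57.5.
s = Ps − Pb = 57.5 − 47.5 = 10.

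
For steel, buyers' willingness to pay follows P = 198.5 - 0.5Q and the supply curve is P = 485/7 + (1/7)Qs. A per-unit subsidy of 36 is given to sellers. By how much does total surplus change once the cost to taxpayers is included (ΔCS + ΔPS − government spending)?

Net change in total surplus = -1008

Pre-subsidy: 198.5 - 0.5Q = 485/7 + (1/7)Q gives Q* = 201 and P* = 98.
With the subsidy, sellers receive Ps = Pb + 36 for each unit, where Pb is the price buyers pay.
On the curves, Pb = 198.5 - 0.5Q and Ps = 485/7 + (1/7)Q; the wedge Ps − Pb = 36 gives 485/7 + (1/7)Q − (198.5 - 0.5Q) = 36, so Q' = 257.
Then Pb = 198.5 − 0.5·257 = 70 and Ps = 485/7 + (1/7)·257 = 106.
ΔCS = ½(201 + 257)(98 − 70) = 6412; ΔPS = ½(201 + 257)(106 − 98) = 1832.
Government spending = 36 × 257 = 9252.
Net change = 6412 + 1832 − 9252 = -1008. The loss equals the DWL triangle ½·36·56.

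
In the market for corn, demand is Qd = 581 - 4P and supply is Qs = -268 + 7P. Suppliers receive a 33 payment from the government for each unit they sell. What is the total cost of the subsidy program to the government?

Pre-subsidy: 581 - 4P = -268 + 7P gives P* = 849/11, Q* = 2995/11.
With the subsidy, sellers receive Ps = Pb + 33 for each unit, where Pb is the price buyers pay.
Supply in terms of Pb becomes Qs = -268 + 7(Pb + 33) = -37 + 7Pb. Setting this equal to demand: 581 - 4Pb = -37 + 7Pb, so Pb = 618/11.
Sellers receive Ps = 618/11 + 33 = 981/11; Q' = 581 − 4·(618/11) = 3919/11.
Government outlay = subsidy × quantity = 33 × 3919/11 = 11757.

Government cost = 11757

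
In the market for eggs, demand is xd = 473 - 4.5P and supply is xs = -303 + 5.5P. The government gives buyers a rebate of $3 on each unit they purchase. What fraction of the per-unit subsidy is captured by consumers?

Consumer share = 0.55

Pre-subsidy: 473 - 4.5P = -303 + 5.5P gives P* = 77.6, x* = 123.8.
With the rebate, buyers effectively pay Pb = Ps − 3, where Ps is the price sellers receive.
Demand in terms of Ps becomes xd = 473 − 4.5(Ps − 3) = 486.5 - 4.5Ps. Setting this equal to supply: 486.5 - 4.5Ps = -303 + 5.5Ps, so Ps = 78.95.
Buyers pay Pb = 78.95 − 3 = 75.95; x' = -303 + 5.5·78.95 = 131.225.
Buyers' price falls by P* − Pb = 77.6 − 75.95 = 1.65; sellers' price rises by Ps − P* = 78.95 − 77.6 = 1.35.
So consumers capture 1.65/3 = 0.55 of each unit of subsidy.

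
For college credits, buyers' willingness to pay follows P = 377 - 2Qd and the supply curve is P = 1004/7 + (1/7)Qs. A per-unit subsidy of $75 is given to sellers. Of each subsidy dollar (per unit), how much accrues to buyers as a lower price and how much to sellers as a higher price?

Pre-subsidy: 377 - 2Q = 1004/7 + (1/7)Q gives Q* = 109 and P* = 159.
With the subsidy, sellers receive Ps = Pb + 75 for each unit, where Pb is the price buyers pay.
On the curves, Pb = 377 - 2Q and Ps = 1004/7 + (1/7)Q; the wedge Ps − Pb = 75 gives 1004/7 + (1/7)Q − (377 - 2Q) = 75, so Q' = 144.
Then Pb = 377 − 2·144 = 89 and Ps = 1004/7 + (1/7)·144 = 164.
Buyers' price falls by P* − Pb = 159 − 89 = 70; sellers' price rises by Ps − P* = 164 − 159 = 5.

Buyers gain $70 per unit; sellers gain $5 per unit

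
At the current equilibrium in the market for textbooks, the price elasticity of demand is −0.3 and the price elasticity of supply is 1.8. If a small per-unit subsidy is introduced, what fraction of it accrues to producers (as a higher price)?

Producer share = 1/7

For a small subsidy around the equilibrium, the benefit split depends on the relative slopes, which at a point are proportional to the elasticities.
Buyer share = εs/(εs + |εd|) = 1.8/(1.8 + 0.3) = 6/7; seller share = |εd|/(εs + |εd|) = 1/7.
So producers capture 1/7 of the subsidy.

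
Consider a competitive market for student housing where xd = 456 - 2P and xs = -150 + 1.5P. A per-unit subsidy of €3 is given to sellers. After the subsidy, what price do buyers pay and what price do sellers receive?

Pre-subsidy: 456 - 2P = -150 + 1.5P gives P* = 1212/7, x* = 768/7.
With the subsidy, sellers receive Ps = Pb + 3 for each unit, where Pb is the price buyers pay.
Supply in terms of Pb becomes xs = -150 + 1.5(Pb + 3) = -145.5 + 1.5Pb. Setting this equal to demand: 456 - 2Pb = -145.5 + 1.5Pb, so Pb = 1203/7.
Sellers receive Ps = 1203/7 + 3 = 1224/7; x' = 456 − 2·(1203/7) = 786/7.

Buyers pay 1203/7; sellers receive 1224/7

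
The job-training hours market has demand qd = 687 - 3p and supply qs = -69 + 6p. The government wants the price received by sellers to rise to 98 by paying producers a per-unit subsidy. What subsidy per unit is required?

At a seller price of 98, quantity supplied is -69 + 6·98 = 519.
Buyers absorb 519 only when they pay pb with 687 − 3·pb = 519, i.e. pb = 56.
s = ps − pb = 98 − 56 = 42.

Required subsidy s = 42 per unit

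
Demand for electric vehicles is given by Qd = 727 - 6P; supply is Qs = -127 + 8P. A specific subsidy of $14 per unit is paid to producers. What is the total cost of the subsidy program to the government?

Pre-subsidy: 727 - 6P = -127 + 8P gives P* = 61, Q* = 361.
With the subsidy, sellers receive Ps = Pb + 14 for each unit, where Pb is the price buyers pay.
Supply in terms of Pb becomes Qs = -127 + 8(Pb + 14) = -15 + 8Pb. Setting this equal to demand: 727 - 6Pb = -15 + 8Pb, so Pb = 53.
Sellers receive Ps = 53 + 14 = 67; Q' = 727 − 6·53 = 409.
Government outlay = subsidy × quantity = 14 × 409 = 5726.

Government cost = $5726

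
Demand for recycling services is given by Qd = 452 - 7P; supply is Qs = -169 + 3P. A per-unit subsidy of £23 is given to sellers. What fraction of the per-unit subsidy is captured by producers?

Producer share = 0.7

Pre-subsidy: 452 - 7P = -169 + 3P gives P* = 62.1, Q* = 17.3.
With the subsidy, sellers receive Ps = Pb + 23 for each unit, where Pb is the price buyers pay.
Supply in terms of Pb becomes Qs = -169 + 3(Pb + 23) = -100 + 3Pb. Setting this equal to demand: 452 - 7Pb = -100 + 3Pb, so Pb = 55.2.
Sellers receive Ps = 55.2 + 23 = 78.2; Q' = 452 − 7·55.2 = 65.6.
Buyers' price falls by P* − Pb = 62.1 − 55.2 = 6.9; sellers' price rises by Ps − P* = 78.2 − 62.1 = 16.1.
So producers capture 16.1/23 = 0.7 of each unit of subsidy.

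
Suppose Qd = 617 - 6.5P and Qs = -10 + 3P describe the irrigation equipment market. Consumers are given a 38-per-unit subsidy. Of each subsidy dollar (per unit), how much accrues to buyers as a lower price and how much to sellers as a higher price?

Buyers gain 12 per unit; sellers gain 26 per unit

Pre-subsidy: 617 - 6.5P = -10 + 3P gives P* = 66, Q* = 188.
With the rebate, buyers effectively pay Pb = Ps − 38, where Ps is the price sellers receive.
Demand in terms of Ps becomes Qd = 617 − 6.5(Ps − 38) = 864 - 6.5Ps. Setting this equal to supply: 864 - 6.5Ps = -10 + 3Ps, so Ps = 92.
Buyers pay Pb = 92 − 38 = 54; Q' = -10 + 3·92 = 266.
Buyers' price falls by P* − Pb = 66 − 54 = 12; sellers' price rises by Ps − P* = 92 − 66 = 26.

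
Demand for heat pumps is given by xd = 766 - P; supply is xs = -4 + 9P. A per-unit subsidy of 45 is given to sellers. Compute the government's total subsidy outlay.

Pre-subsidy: 766 - P = -4 + 9P gives P* = 77, x* = 689.
With the subsidy, sellers receive Ps = Pb + 45 for each unit, where Pb is the price buyers pay.
Supply in terms of Pb becomes xs = -4 + 9(Pb + 45) = 401 + 9Pb. Setting this equal to demand: 766 - Pb = 401 + 9Pb, so Pb = 36.5.
Sellers receive Ps = 36.5 + 45 = 81.5; x' = 766 − 1·36.5 = 729.5.
Government outlay = subsidy × quantity = 45 × 729.5 = 32827.5.

Government cost = 32827.5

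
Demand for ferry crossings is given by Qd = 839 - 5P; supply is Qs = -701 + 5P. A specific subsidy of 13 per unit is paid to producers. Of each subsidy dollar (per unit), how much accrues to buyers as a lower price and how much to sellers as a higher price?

Buyers gain 6.5 per unit; sellers gain 6.5 per unit

Pre-subsidy: 839 - 5P = -701 + 5P gives P* = 154, Q* = 69.
With the subsidy, sellers receive Ps = Pb + 13 for each unit, where Pb is the price buyers pay.
Supply in terms of Pb becomes Qs = -701 + 5(Pb + 13) = -636 + 5Pb. Setting this equal to demand: 839 - 5Pb = -636 + 5Pb, so Pb = 147.5.
Sellers receive Ps = 147.5 + 13 = 160.5; Q' = 839 − 5·147.5 = 101.5.
Buyers' price falls by P* − Pb = 154 − 147.5 = 6.5; sellers' price rises by Ps − P* = 160.5 − 154 = 6.5.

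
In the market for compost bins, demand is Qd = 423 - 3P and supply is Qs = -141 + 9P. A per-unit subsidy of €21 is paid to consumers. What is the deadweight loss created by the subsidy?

Deadweight loss = €496.125

Pre-subsidy: 423 - 3P = -141 + 9P gives P* = 47, Q* = 282.
With the rebate, buyers effectively pay Pb = Ps − 21, where Ps is the price sellers receive.
Demand in terms of Ps becomes Qd = 423 − 3(Ps − 21) = 486 - 3Ps. Setting this equal to supply: 486 - 3Ps = -141 + 9Ps, so Ps = 52.25.
Buyers pay Pb = 52.25 − 21 = 31.25; Q' = -141 + 9·52.25 = 329.25.
The subsidy expands output by 329.25 − 282 = 47.25 past the efficient level; on those units the gap between marginal cost and willingness to pay runs from 0 up to 21.
DWL = ½ × 21 × 47.25 = 496.125.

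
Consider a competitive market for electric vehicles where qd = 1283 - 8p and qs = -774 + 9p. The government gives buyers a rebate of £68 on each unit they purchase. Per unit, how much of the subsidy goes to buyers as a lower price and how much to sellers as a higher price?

Buyers gain £36 per unit; sellers gain £32 per unit

Pre-subsidy: 1283 - 8p = -774 + 9p gives p* = 121, q* = 315.
With the rebate, buyers effectively pay pb = ps − 68, where ps is the price sellers receive.
Demand in terms of ps becomes qd = 1283 − 8(ps − 68) = 1827 - 8ps. Setting this equal to supply: 1827 - 8ps = -774 + 9ps, so ps = 153.
Buyers pay pb = 153 − 68 = 85; q' = -774 + 9·153 = 603.
Buyers' price falls by p* − pb = 121 − 85 = 36; sellers' price rises by ps − p* = 153 − 121 = 32.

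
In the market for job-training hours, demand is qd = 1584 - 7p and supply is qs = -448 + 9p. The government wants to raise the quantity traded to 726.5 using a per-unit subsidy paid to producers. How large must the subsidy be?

At q = 726.5, invert demand for the buyer price: pb = (1584 − 726.5)/7 = 122.5; invert supply for the seller price: ps = (726.5 − (-448))/9 = 130.5.
The subsidy must fill the gap: s = ps − pb = 130.5 − 122.5 = 8.

Required subsidy s = 8 per unit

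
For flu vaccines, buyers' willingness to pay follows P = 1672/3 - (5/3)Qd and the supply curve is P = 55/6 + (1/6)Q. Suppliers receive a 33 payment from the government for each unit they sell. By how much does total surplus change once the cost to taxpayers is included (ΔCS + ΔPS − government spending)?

Pre-subsidy: 1672/3 - (5/3)Q = 55/6 + (1/6)Q gives Q* = 299 and P* = 59.
With the subsidy, sellers receive Ps = Pb + 33 for each unit, where Pb is the price buyers pay.
On the curves, Pb = 1672/3 - (5/3)Q and Ps = 55/6 + (1/6)Q; the wedge Ps − Pb = 33 gives 55/6 + (1/6)Q − (1672/3 - (5/3)Q) = 33, so Q' = 317.
Then Pb = 1672/3 − (5/3)·317 = 29 and Ps = 55/6 + (1/6)·317 = 62.
ΔCS = ½(299 + 317)(59 − 29) = 9240; ΔPS = ½(299 + 317)(62 − 59) = 924.
Government spending = 33 × 317 = 10461.
Net change = 9240 + 924 − 10461 = -297. The loss equals the DWL triangle ½·33·18.

Net change in total surplus = -297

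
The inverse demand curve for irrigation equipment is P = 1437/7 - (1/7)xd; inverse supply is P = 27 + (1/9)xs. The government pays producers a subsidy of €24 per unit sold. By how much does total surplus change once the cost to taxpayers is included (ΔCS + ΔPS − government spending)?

Net change in total surplus = -€1134

Pre-subsidy: 1437/7 - (1/7)x = 27 + (1/9)x gives x* = 702 and P* = 105.
With the subsidy, sellers receive Ps = Pb + 24 for each unit, where Pb is the price buyers pay.
On the curves, Pb = 1437/7 - (1/7)x and Ps = 27 + (1/9)x; the wedge Ps − Pb = 24 gives 27 + (1/9)x − (1437/7 - (1/7)x) = 24, so x' = 796.5.
Then Pb = 1437/7 − (1/7)·796.5 = 91.5 and Ps = 27 + (1/9)·796.5 = 115.5.
ΔCS = ½(702 + 796.5)(105 − 91.5) = 10114.875; ΔPS = ½(702 + 796.5)(115.5 − 105) = 7867.125.
Government spending = 24 × 796.5 = 19116.
Net change = 10114.875 + 7867.125 − 19116 = -1134. The loss equals the DWL triangle ½·24·94.5.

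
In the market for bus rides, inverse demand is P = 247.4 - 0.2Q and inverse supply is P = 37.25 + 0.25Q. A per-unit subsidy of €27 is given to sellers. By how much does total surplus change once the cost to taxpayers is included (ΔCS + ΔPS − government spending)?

Pre-subsidy: 247.4 - 0.2Q = 37.25 + 0.25Q gives Q* = 467 and P* = 154.
With the subsidy, sellers receive Ps = Pb + 27 for each unit, where Pb is the price buyers pay.
On the curves, Pb = 247.4 - 0.2Q and Ps = 37.25 + 0.25Q; the wedge Ps − Pb = 27 gives 37.25 + 0.25Q − (247.4 - 0.2Q) = 27, so Q' = 527.
Then Pb = 247.4 − 0.2·527 = 142 and Ps = 37.25 + 0.25·527 = 169.
ΔCS = ½(467 + 527)(154 − 142) = 5964; ΔPS = ½(467 + 527)(169 − 154) = 7455.
Government spending = 27 × 527 = 14229.
Net change = 5964 + 7455 − 14229 = -810. The loss equals the DWL triangle ½·27·60.

Net change in total surplus = -€810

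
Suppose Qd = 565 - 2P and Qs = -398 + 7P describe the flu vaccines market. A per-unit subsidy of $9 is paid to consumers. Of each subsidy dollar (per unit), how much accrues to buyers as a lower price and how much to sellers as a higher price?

Pre-subsidy: 565 - 2P = -398 + 7P gives P* = 107, Q* = 351.
With the rebate, buyers effectively pay Pb = Ps − 9, where Ps is the price sellers receive.
Demand in terms of Ps becomes Qd = 565 − 2(Ps − 9) = 583 - 2Ps. Setting this equal to supply: 583 - 2Ps = -398 + 7Ps, so Ps = 109.
Buyers pay Pb = 109 − 9 = 100; Q' = -398 + 7·109 = 365.
Buyers' price falls by P* − Pb = 107 − 100 = 7; sellers' price rises by Ps − P* = 109 − 107 = 2.

Buyers gain $7 per unit; sellers gain $2 per unit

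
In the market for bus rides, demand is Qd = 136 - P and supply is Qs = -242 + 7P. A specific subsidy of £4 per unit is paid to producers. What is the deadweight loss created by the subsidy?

Deadweight loss = £7

Pre-subsidy: 136 - P = -242 + 7P gives P* = 47.25, Q* = 88.75.
With the subsidy, sellers receive Ps = Pb + 4 for each unit, where Pb is the price buyers pay.
Supply in terms of Pb becomes Qs = -242 + 7(Pb + 4) = -214 + 7Pb. Setting this equal to demand: 136 - Pb = -214 + 7Pb, so Pb = 43.75.
Sellers receive Ps = 43.75 + 4 = 47.75; Q' = 136 − 1·43.75 = 92.25.
The subsidy expands output by 92.25 − 88.75 = 3.5 past the efficient level; on those units the gap between marginal cost and willingness to pay runs from 0 up to 4.
DWL = ½ × 4 × 3.5 = 7.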